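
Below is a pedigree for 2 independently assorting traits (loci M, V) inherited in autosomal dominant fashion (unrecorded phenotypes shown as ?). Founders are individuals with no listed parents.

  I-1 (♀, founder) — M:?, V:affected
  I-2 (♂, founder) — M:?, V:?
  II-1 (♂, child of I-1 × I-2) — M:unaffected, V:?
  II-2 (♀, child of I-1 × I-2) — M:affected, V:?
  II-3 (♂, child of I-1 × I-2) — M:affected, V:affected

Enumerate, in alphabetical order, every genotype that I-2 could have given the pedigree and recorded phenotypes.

M/I-1 ? ·: mm|Mm
M/I-2 ? ·: mm|Mm
M/II-1 un I-1×I-2: mm
M/II-2 aff I-1×I-2: Mm|MM
M/II-3 aff I-1×I-2: Mm|MM
⇒ M over [I-1,I-2,II-1,II-2,II-3]: 6 consistent
V/I-1 aff ·: Vv|VV
V/I-2 ? ·: vv|Vv|VV
V/II-1 ? I-1×I-2: vv|Vv|VV
V/II-2 ? I-1×I-2: vv|Vv|VV
V/II-3 aff I-1×I-2: Vv|VV
⇒ V over [I-1,I-2,II-1,II-2,II-3]: 40 consistent

I-2 ∈ {Mm VV, Mm Vv, Mm vv, mm VV, mm Vv, mm vv}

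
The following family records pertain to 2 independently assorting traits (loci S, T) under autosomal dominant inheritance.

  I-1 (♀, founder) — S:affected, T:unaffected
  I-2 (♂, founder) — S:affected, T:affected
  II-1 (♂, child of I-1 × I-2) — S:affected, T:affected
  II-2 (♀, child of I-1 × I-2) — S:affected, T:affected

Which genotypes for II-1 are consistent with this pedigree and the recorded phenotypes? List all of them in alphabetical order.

II-1 ∈ {SS Tt, Ss Tt}

S/I-1 aff ·: Ss|SS
S/I-2 aff ·: Ss|SS
S/II-1 aff I-1×I-2: Ss|SS
S/II-2 aff I-1×I-2: Ss|SS
⇒ S over [I-1,I-2,II-1,II-2]: 13 consistent
T/I-1 un ·: tt
T/I-2 aff ·: Tt|TT
T/II-1 aff I-1×I-2: Tt
T/II-2 aff I-1×I-2: Tt
⇒ T over [I-1,I-2,II-1,II-2]: 2 consistent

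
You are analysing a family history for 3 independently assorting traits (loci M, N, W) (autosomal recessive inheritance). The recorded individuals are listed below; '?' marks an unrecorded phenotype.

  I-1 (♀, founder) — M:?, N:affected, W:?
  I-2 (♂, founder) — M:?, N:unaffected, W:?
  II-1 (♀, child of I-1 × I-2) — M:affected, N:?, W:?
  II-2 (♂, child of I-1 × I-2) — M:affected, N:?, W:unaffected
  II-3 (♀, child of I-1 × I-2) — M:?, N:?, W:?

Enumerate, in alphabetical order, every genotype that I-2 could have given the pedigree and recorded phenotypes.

I-2 ∈ {Mm NN WW, Mm NN Ww, Mm NN ww, Mm Nn WW, Mm Nn Ww, Mm Nn ww, mm NN WW, mm NN Ww, mm NN ww, mm Nn WW, mm Nn Ww, mm Nn ww}

M/I-1 ? ·: Mm|mm
M/I-2 ? ·: Mm|mm
M/II-1 aff I-1×I-2: mm
M/II-2 aff I-1×I-2: mm
M/II-3 ? I-1×I-2: MM|Mm|mm
⇒ M over [I-1,I-2,II-1,II-2,II-3]: 8 consistent
N/I-1 aff ·: nn
N/I-2 un ·: NN|Nn
N/II-1 ? I-1×I-2: Nn|nn
N/II-2 ? I-1×I-2: Nn|nn
N/II-3 ? I-1×I-2: Nn|nn
⇒ N over [I-1,I-2,II-1,II-2,II-3]: 9 consistent
W/I-1 ? ·: WW|Ww|ww
W/I-2 ? ·: WW|Ww|ww
W/II-1 ? I-1×I-2: WW|Ww|ww
W/II-2 un I-1×I-2: WW|Ww
W/II-3 ? I-1×I-2: WW|Ww|ww
⇒ W over [I-1,I-2,II-1,II-2,II-3]: 45 consistent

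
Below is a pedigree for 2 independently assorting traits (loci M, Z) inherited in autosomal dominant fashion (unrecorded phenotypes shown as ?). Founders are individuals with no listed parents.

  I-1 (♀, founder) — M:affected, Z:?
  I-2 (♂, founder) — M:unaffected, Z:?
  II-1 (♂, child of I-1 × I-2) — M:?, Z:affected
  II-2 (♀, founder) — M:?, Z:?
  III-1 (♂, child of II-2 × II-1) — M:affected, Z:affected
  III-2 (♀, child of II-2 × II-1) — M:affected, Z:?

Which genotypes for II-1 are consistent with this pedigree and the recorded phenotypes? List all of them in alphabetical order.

II-1 ∈ {Mm ZZ, Mm Zz, mm ZZ, mm Zz}

M/I-1 aff ·: Mm|MM
M/I-2 un ·: mm
M/II-1 ? I-1×I-2: mm|Mm
M/II-2 ? ·: mm|Mm|MM
M/III-1 aff II-2×II-1: Mm|MM
M/III-2 aff II-2×II-1: Mm|MM
⇒ M over [I-1,I-2,II-1,II-2,III-1,III-2]: 20 consistent
Z/I-1 ? ·: zz|Zz|ZZ
Z/I-2 ? ·: zz|Zz|ZZ
Z/II-1 aff I-1×I-2: Zz|ZZ
Z/II-2 ? ·: zz|Zz|ZZ
Z/III-1 aff II-2×II-1: Zz|ZZ
Z/III-2 ? II-2×II-1: zz|Zz|ZZ
⇒ Z over [I-1,I-2,II-1,II-2,III-1,III-2]: 108 consistent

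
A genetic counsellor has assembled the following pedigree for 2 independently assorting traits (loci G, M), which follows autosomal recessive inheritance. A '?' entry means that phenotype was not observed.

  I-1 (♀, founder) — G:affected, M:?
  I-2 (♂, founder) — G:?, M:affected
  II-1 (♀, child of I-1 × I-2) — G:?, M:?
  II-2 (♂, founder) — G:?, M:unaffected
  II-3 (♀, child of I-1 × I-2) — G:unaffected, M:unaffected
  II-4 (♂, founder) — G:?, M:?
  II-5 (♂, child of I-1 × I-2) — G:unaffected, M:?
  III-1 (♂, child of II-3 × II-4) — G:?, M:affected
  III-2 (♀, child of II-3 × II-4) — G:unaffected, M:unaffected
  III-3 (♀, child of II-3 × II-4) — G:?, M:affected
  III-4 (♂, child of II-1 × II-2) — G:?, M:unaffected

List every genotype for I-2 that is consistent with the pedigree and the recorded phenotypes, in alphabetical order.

I-2 ∈ {GG mm, Gg mm}

G/I-1 aff ·: gg
G/I-2 ? ·: GG|Gg
G/II-1 ? I-1×I-2: Gg|gg
G/II-2 ? ·: GG|Gg|gg
G/II-3 un I-1×I-2: Gg
G/II-4 ? ·: GG|Gg|gg
G/II-5 un I-1×I-2: Gg
G/III-1 ? II-3×II-4: GG|Gg|gg
G/III-2 un II-3×II-4: GG|Gg
G/III-3 ? II-3×II-4: GG|Gg|gg
G/III-4 ? II-1×II-2: GG|Gg|gg
⇒ G over [I-1,I-2,II-1,II-2,II-3,II-4,II-5,III-1,III-2,III-3,III-4]: 540 consistent
M/I-1 ? ·: MM|Mm
M/I-2 aff ·: mm
M/II-1 ? I-1×I-2: Mm|mm
M/II-2 un ·: MM|Mm
M/II-3 un I-1×I-2: Mm
M/II-4 ? ·: Mm|mm
M/II-5 ? I-1×I-2: Mm|mm
M/III-1 aff II-3×II-4: mm
M/III-2 un II-3×II-4: MM|Mm
M/III-3 aff II-3×II-4: mm
M/III-4 un II-1×II-2: MM|Mm
⇒ M over [I-1,I-2,II-1,II-2,II-3,II-4,II-5,III-1,III-2,III-3,III-4]: 48 consistent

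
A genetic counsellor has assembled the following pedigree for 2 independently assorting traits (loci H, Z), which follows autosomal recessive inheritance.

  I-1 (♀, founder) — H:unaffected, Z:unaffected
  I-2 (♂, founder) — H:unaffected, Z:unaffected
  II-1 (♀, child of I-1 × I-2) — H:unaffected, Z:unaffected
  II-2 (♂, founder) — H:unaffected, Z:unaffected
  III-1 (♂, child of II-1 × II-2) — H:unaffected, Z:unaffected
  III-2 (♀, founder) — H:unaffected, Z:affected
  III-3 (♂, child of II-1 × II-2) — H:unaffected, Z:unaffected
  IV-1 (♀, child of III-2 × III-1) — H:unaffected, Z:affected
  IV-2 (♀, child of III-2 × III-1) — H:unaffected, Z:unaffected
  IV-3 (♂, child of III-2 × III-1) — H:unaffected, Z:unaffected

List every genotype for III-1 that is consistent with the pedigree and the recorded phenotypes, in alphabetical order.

H/I-1 un ·: HH|Hh
H/I-2 un ·: HH|Hh
H/II-1 un I-1×I-2: HH|Hh
H/II-2 un ·: HH|Hh
H/III-1 un II-1×II-2: HH|Hh
H/III-2 un ·: HH|Hh
H/III-3 un II-1×II-2: HH|Hh
H/IV-1 un III-2×III-1: HH|Hh
H/IV-2 un III-2×III-1: HH|Hh
H/IV-3 un III-2×III-1: HH|Hh
⇒ H over [I-1,I-2,II-1,II-2,III-1,III-2,III-3,IV-1,IV-2,IV-3]: 536 consistent
Z/I-1 un ·: ZZ|Zz
Z/I-2 un ·: ZZ|Zz
Z/II-1 un I-1×I-2: ZZ|Zz
Z/II-2 un ·: ZZ|Zz
Z/III-1 un II-1×II-2: Zz
Z/III-2 aff ·: zz
Z/III-3 un II-1×II-2: ZZ|Zz
Z/IV-1 aff III-2×III-1: zz
Z/IV-2 un III-2×III-1: Zz
Z/IV-3 un III-2×III-1: Zz
⇒ Z over [I-1,I-2,II-1,II-2,III-1,III-2,III-3,IV-1,IV-2,IV-3]: 20 consistent

III-1 ∈ {HH Zz, Hh Zz}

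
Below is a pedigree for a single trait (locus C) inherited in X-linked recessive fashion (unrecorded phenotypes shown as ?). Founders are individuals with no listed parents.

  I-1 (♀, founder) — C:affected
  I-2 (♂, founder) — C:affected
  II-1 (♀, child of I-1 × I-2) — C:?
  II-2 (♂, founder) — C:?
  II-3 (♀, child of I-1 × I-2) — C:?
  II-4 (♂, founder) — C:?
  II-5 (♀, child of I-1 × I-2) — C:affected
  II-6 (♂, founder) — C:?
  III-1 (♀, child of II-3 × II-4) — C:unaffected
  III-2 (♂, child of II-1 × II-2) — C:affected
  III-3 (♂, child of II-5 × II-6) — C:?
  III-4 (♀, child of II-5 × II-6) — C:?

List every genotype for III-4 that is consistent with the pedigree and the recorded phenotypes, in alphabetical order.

C/I-1 aff ·: X^cX^c
C/I-2 aff ·: X^cY
C/II-1 ? I-1×I-2: X^cX^c
C/II-2 ? ·: X^CY|X^cY
C/II-3 ? I-1×I-2: X^cX^c
C/II-4 ? ·: X^CY
C/II-5 aff I-1×I-2: X^cX^c
C/II-6 ? ·: X^CY|X^cY
C/III-1 un II-3×II-4: X^CX^c
C/III-2 aff II-1×II-2: X^cY
C/III-3 ? II-5×II-6: X^cY
C/III-4 ? II-5×II-6: X^CX^c|X^cX^c
⇒ C over [I-1,I-2,II-1,II-2,II-3,II-4,II-5,II-6,III-1,III-2,III-3,III-4]: 4 consistent

III-4 ∈ {X^CX^c, X^cX^c}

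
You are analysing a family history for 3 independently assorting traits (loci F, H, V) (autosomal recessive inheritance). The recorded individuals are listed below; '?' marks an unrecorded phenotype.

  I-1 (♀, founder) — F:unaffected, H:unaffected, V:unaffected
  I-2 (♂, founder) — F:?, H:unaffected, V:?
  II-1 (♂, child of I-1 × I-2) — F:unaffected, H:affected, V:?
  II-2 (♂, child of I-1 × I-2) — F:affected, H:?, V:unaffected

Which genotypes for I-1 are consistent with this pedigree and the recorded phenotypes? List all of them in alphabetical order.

F/I-1 un ·: Ff
F/I-2 ? ·: Ff|ff
F/II-1 un I-1×I-2: FF|Ff
F/II-2 aff I-1×I-2: ff
⇒ F over [I-1,I-2,II-1,II-2]: 3 consistent
H/I-1 un ·: Hh
H/I-2 un ·: Hh
H/II-1 aff I-1×I-2: hh
H/II-2 ? I-1×I-2: HH|Hh|hh
⇒ H over [I-1,I-2,II-1,II-2]: 3 consistent
V/I-1 un ·: VV|Vv
V/I-2 ? ·: VV|Vv|vv
V/II-1 ? I-1×I-2: VV|Vv|vv
V/II-2 un I-1×I-2: VV|Vv
⇒ V over [I-1,I-2,II-1,II-2]: 18 consistent

I-1 ∈ {Ff Hh VV, Ff Hh Vv}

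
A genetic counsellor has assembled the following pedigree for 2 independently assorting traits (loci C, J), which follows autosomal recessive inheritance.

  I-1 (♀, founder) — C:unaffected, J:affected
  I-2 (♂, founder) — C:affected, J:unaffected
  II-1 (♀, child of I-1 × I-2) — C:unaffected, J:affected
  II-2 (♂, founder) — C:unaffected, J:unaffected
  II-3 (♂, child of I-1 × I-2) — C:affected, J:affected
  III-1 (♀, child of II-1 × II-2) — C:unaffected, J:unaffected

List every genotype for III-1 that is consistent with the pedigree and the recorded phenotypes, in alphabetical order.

C/I-1 un ·: Cc
C/I-2 aff ·: cc
C/II-1 un I-1×I-2: Cc
C/II-2 un ·: CC|Cc
C/II-3 aff I-1×I-2: cc
C/III-1 un II-1×II-2: CC|Cc
⇒ C over [I-1,I-2,II-1,II-2,II-3,III-1]: 4 consistent
J/I-1 aff ·: jj
J/I-2 un ·: Jj
J/II-1 aff I-1×I-2: jj
J/II-2 un ·: JJ|Jj
J/II-3 aff I-1×I-2: jj
J/III-1 un II-1×II-2: Jj
⇒ J over [I-1,I-2,II-1,II-2,II-3,III-1]: 2 consistent

III-1 ∈ {CC Jj, Cc Jj}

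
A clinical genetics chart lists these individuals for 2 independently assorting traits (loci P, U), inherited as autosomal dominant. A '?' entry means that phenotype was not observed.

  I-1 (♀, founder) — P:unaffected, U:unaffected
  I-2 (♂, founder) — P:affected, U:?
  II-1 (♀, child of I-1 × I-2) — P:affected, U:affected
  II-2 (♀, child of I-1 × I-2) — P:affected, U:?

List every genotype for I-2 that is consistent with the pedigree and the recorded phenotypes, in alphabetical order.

I-2 ∈ {PP UU, PP Uu, Pp UU, Pp Uu}

P/I-1 un ·: pp
P/I-2 aff ·: Pp|PP
P/II-1 aff I-1×I-2: Pp
P/II-2 aff I-1×I-2: Pp
⇒ P over [I-1,I-2,II-1,II-2]: 2 consistent
U/I-1 un ·: uu
U/I-2 ? ·: Uu|UU
U/II-1 aff I-1×I-2: Uu
U/II-2 ? I-1×I-2: uu|Uu
⇒ U over [I-1,I-2,II-1,II-2]: 3 consistent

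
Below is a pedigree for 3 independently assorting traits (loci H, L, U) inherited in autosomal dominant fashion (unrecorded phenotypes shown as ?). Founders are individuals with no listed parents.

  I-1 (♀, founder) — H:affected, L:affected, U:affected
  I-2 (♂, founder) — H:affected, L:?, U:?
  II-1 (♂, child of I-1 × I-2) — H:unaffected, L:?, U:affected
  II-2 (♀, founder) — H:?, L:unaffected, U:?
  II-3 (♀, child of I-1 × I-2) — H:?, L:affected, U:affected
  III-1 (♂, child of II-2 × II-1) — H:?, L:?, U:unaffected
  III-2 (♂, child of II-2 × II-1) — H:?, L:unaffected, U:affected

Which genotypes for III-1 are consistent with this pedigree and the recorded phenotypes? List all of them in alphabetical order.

H/I-1 aff ·: Hh
H/I-2 aff ·: Hh
H/II-1 un I-1×I-2: hh
H/II-2 ? ·: hh|Hh|HH
H/II-3 ? I-1×I-2: hh|Hh|HH
H/III-1 ? II-2×II-1: hh|Hh
H/III-2 ? II-2×II-1: hh|Hh
⇒ H over [I-1,I-2,II-1,II-2,II-3,III-1,III-2]: 18 consistent
L/I-1 aff ·: Ll|LL
L/I-2 ? ·: ll|Ll|LL
L/II-1 ? I-1×I-2: ll|Ll
L/II-2 un ·: ll
L/II-3 aff I-1×I-2: Ll|LL
L/III-1 ? II-2×II-1: ll|Ll
L/III-2 un II-2×II-1: ll
⇒ L over [I-1,I-2,II-1,II-2,II-3,III-1,III-2]: 19 consistent
U/I-1 aff ·: Uu|UU
U/I-2 ? ·: uu|Uu|UU
U/II-1 aff I-1×I-2: Uu
U/II-2 ? ·: uu|Uu
U/II-3 aff I-1×I-2: Uu|UU
U/III-1 un II-2×II-1: uu
U/III-2 aff II-2×II-1: Uu|UU
⇒ U over [I-1,I-2,II-1,II-2,II-3,III-1,III-2]: 24 consistent

III-1 ∈ {Hh Ll uu, Hh ll uu, hh Ll uu, hh ll uu}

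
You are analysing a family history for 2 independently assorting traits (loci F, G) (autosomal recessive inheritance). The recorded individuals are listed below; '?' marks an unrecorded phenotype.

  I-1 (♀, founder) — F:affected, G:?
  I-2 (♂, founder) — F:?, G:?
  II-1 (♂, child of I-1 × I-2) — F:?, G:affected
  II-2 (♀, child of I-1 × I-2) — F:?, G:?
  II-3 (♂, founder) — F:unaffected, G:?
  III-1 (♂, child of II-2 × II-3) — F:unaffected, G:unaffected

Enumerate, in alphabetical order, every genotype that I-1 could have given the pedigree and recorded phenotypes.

F/I-1 aff ·: ff
F/I-2 ? ·: FF|Ff|ff
F/II-1 ? I-1×I-2: Ff|ff
F/II-2 ? I-1×I-2: Ff|ff
F/II-3 un ·: FF|Ff
F/III-1 un II-2×II-3: FF|Ff
⇒ F over [I-1,I-2,II-1,II-2,II-3,III-1]: 18 consistent
G/I-1 ? ·: Gg|gg
G/I-2 ? ·: Gg|gg
G/II-1 aff I-1×I-2: gg
G/II-2 ? I-1×I-2: GG|Gg|gg
G/II-3 ? ·: GG|Gg|gg
G/III-1 un II-2×II-3: GG|Gg
⇒ G over [I-1,I-2,II-1,II-2,II-3,III-1]: 27 consistent

I-1 ∈ {ff Gg, ff gg}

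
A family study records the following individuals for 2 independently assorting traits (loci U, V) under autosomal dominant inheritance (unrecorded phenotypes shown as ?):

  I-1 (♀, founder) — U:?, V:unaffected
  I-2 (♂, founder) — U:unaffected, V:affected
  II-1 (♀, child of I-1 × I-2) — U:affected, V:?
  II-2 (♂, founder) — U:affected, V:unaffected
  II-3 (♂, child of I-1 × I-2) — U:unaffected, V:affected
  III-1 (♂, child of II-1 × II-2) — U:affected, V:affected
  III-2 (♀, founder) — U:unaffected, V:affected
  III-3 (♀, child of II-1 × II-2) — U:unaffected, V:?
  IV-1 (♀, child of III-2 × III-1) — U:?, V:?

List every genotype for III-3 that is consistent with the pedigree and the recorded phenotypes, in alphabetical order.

III-3 ∈ {uu Vv, uu vv}

U/I-1 ? ·: Uu
U/I-2 un ·: uu
U/II-1 aff I-1×I-2: Uu
U/II-2 aff ·: Uu
U/II-3 un I-1×I-2: uu
U/III-1 aff II-1×II-2: Uu|UU
U/III-2 un ·: uu
U/III-3 un II-1×II-2: uu
U/IV-1 ? III-2×III-1: uu|Uu
⇒ U over [I-1,I-2,II-1,II-2,II-3,III-1,III-2,III-3,IV-1]: 3 consistent
V/I-1 un ·: vv
V/I-2 aff ·: Vv|VV
V/II-1 ? I-1×I-2: Vv
V/II-2 un ·: vv
V/II-3 aff I-1×I-2: Vv
V/III-1 aff II-1×II-2: Vv
V/III-2 aff ·: Vv|VV
V/III-3 ? II-1×II-2: vv|Vv
V/IV-1 ? III-2×III-1: vv|Vv|VV
⇒ V over [I-1,I-2,II-1,II-2,II-3,III-1,III-2,III-3,IV-1]: 20 consistent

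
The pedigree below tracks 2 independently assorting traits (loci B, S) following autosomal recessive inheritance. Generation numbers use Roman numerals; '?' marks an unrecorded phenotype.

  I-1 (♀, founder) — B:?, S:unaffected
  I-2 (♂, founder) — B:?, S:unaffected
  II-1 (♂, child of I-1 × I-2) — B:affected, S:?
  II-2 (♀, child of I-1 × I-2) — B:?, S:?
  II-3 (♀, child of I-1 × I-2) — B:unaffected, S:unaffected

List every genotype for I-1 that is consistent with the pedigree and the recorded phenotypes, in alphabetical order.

B/I-1 ? ·: Bb|bb
B/I-2 ? ·: Bb|bb
B/II-1 aff I-1×I-2: bb
B/II-2 ? I-1×I-2: BB|Bb|bb
B/II-3 un I-1×I-2: BB|Bb
⇒ B over [I-1,I-2,II-1,II-2,II-3]: 10 consistent
S/I-1 un ·: SS|Ss
S/I-2 un ·: SS|Ss
S/II-1 ? I-1×I-2: SS|Ss|ss
S/II-2 ? I-1×I-2: SS|Ss|ss
S/II-3 un I-1×I-2: SS|Ss
⇒ S over [I-1,I-2,II-1,II-2,II-3]: 35 consistent

I-1 ∈ {Bb SS, Bb Ss, bb SS, bb Ss}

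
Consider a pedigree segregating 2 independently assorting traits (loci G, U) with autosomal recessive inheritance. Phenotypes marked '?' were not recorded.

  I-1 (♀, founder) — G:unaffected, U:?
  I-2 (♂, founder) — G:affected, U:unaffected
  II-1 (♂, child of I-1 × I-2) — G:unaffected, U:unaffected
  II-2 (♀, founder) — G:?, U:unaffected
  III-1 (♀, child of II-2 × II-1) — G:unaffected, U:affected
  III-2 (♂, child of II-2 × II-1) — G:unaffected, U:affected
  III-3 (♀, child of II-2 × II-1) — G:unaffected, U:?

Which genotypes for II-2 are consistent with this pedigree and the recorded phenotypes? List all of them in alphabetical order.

G/I-1 un ·: GG|Gg
G/I-2 aff ·: gg
G/II-1 un I-1×I-2: Gg
G/II-2 ? ·: GG|Gg|gg
G/III-1 un II-2×II-1: GG|Gg
G/III-2 un II-2×II-1: GG|Gg
G/III-3 un II-2×II-1: GG|Gg
⇒ G over [I-1,I-2,II-1,II-2,III-1,III-2,III-3]: 34 consistent
U/I-1 ? ·: UU|Uu|uu
U/I-2 un ·: UU|Uu
U/II-1 un I-1×I-2: Uu
U/II-2 un ·: Uu
U/III-1 aff II-2×II-1: uu
U/III-2 aff II-2×II-1: uu
U/III-3 ? II-2×II-1: UU|Uu|uu
⇒ U over [I-1,I-2,II-1,II-2,III-1,III-2,III-3]: 15 consistent

II-2 ∈ {GG Uu, Gg Uu, gg Uu}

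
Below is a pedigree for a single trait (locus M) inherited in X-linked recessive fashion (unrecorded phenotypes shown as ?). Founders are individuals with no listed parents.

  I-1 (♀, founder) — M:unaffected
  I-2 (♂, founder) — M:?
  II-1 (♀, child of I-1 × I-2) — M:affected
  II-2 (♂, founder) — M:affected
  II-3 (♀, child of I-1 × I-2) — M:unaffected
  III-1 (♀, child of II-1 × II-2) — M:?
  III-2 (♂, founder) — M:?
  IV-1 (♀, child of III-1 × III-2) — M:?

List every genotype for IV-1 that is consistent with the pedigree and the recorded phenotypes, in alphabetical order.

M/I-1 un ·: X^MX^m
M/I-2 ? ·: X^mY
M/II-1 aff I-1×I-2: X^mX^m
M/II-2 aff ·: X^mY
M/II-3 un I-1×I-2: X^MX^m
M/III-1 ? II-1×II-2: X^mX^m
M/III-2 ? ·: X^MY|X^mY
M/IV-1 ? III-1×III-2: X^MX^m|X^mX^m
⇒ M over [I-1,I-2,II-1,II-2,II-3,III-1,III-2,IV-1]: 2 consistent

IV-1 ∈ {X^MX^m, X^mX^m}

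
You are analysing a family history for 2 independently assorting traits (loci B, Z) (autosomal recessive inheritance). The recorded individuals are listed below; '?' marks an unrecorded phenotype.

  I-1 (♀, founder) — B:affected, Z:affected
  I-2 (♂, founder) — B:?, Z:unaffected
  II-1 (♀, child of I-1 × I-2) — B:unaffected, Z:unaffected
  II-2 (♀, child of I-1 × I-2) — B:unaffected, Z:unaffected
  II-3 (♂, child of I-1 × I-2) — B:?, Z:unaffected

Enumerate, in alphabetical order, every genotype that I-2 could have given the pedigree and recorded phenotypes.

I-2 ∈ {BB ZZ, BB Zz, Bb ZZ, Bb Zz}

B/I-1 aff ·: bb
B/I-2 ? ·: BB|Bb
B/II-1 un I-1×I-2: Bb
B/II-2 un I-1×I-2: Bb
B/II-3 ? I-1×I-2: Bb|bb
⇒ B over [I-1,I-2,II-1,II-2,II-3]: 3 consistent
Z/I-1 aff ·: zz
Z/I-2 un ·: ZZ|Zz
Z/II-1 un I-1×I-2: Zz
Z/II-2 un I-1×I-2: Zz
Z/II-3 un I-1×I-2: Zz
⇒ Z over [I-1,I-2,II-1,II-2,II-3]: 2 consistent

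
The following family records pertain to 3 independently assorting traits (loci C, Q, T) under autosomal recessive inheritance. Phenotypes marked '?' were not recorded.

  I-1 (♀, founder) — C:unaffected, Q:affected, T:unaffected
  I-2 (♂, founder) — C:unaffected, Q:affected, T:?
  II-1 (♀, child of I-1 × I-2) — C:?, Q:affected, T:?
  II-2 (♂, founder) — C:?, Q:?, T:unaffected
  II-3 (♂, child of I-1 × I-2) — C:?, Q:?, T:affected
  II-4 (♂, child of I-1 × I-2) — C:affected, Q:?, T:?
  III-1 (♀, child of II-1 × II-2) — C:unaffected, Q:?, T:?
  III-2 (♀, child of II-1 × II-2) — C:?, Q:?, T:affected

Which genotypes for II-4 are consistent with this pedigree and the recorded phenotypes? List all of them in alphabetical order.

II-4 ∈ {cc qq TT, cc qq Tt, cc qq tt}

C/I-1 un ·: Cc
C/I-2 un ·: Cc
C/II-1 ? I-1×I-2: CC|Cc|cc
C/II-2 ? ·: CC|Cc|cc
C/II-3 ? I-1×I-2: CC|Cc|cc
C/II-4 aff I-1×I-2: cc
C/III-1 un II-1×II-2: CC|Cc
C/III-2 ? II-1×II-2: CC|Cc|cc
⇒ C over [I-1,I-2,II-1,II-2,II-3,II-4,III-1,III-2]: 63 consistent
Q/I-1 aff ·: qq
Q/I-2 aff ·: qq
Q/II-1 aff I-1×I-2: qq
Q/II-2 ? ·: QQ|Qq|qq
Q/II-3 ? I-1×I-2: qq
Q/II-4 ? I-1×I-2: qq
Q/III-1 ? II-1×II-2: Qq|qq
Q/III-2 ? II-1×II-2: Qq|qq
⇒ Q over [I-1,I-2,II-1,II-2,II-3,II-4,III-1,III-2]: 6 consistent
T/I-1 un ·: Tt
T/I-2 ? ·: Tt|tt
T/II-1 ? I-1×I-2: Tt|tt
T/II-2 un ·: Tt
T/II-3 aff I-1×I-2: tt
T/II-4 ? I-1×I-2: TT|Tt|tt
T/III-1 ? II-1×II-2: TT|Tt|tt
T/III-2 aff II-1×II-2: tt
⇒ T over [I-1,I-2,II-1,II-2,II-3,II-4,III-1,III-2]: 25 consistent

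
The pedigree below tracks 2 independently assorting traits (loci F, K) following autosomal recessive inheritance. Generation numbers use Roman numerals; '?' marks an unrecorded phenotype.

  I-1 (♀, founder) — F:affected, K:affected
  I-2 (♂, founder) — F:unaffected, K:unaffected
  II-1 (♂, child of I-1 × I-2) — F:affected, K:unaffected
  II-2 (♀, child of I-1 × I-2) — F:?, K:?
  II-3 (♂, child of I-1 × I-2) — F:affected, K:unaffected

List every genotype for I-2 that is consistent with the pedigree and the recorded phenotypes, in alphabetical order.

I-2 ∈ {Ff KK, Ff Kk}

F/I-1 aff ·: ff
F/I-2 un ·: Ff
F/II-1 aff I-1×I-2: ff
F/II-2 ? I-1×I-2: Ff|ff
F/II-3 aff I-1×I-2: ff
⇒ F over [I-1,I-2,II-1,II-2,II-3]: 2 consistent
K/I-1 aff ·: kk
K/I-2 un ·: KK|Kk
K/II-1 un I-1×I-2: Kk
K/II-2 ? I-1×I-2: Kk|kk
K/II-3 un I-1×I-2: Kk
⇒ K over [I-1,I-2,II-1,II-2,II-3]: 3 consistent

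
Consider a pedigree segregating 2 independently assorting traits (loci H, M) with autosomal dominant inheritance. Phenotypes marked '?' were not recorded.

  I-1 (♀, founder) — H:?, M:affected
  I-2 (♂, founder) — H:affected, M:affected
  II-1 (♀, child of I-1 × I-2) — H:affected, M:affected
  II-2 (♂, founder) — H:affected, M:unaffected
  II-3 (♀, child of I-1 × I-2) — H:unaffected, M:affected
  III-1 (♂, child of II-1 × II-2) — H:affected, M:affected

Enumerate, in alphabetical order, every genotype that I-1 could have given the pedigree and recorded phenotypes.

I-1 ∈ {Hh MM, Hh Mm, hh MM, hh Mm}

H/I-1 ? ·: hh|Hh
H/I-2 aff ·: Hh
H/II-1 aff I-1×I-2: Hh|HH
H/II-2 aff ·: Hh|HH
H/II-3 un I-1×I-2: hh
H/III-1 aff II-1×II-2: Hh|HH
⇒ H over [I-1,I-2,II-1,II-2,II-3,III-1]: 11 consistent
M/I-1 aff ·: Mm|MM
M/I-2 aff ·: Mm|MM
M/II-1 aff I-1×I-2: Mm|MM
M/II-2 un ·: mm
M/II-3 aff I-1×I-2: Mm|MM
M/III-1 aff II-1×II-2: Mm
⇒ M over [I-1,I-2,II-1,II-2,II-3,III-1]: 13 consistent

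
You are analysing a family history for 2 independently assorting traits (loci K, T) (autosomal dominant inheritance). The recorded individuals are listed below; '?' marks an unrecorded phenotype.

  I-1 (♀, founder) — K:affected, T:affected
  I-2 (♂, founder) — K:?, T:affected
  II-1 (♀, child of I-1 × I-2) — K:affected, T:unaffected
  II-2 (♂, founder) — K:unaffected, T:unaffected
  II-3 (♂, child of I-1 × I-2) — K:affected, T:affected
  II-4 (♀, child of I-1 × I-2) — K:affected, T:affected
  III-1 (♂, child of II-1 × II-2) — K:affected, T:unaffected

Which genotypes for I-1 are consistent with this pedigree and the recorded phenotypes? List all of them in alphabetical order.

I-1 ∈ {KK Tt, Kk Tt}

K/I-1 aff ·: Kk|KK
K/I-2 ? ·: kk|Kk|KK
K/II-1 aff I-1×I-2: Kk|KK
K/II-2 un ·: kk
K/II-3 aff I-1×I-2: Kk|KK
K/II-4 aff I-1×I-2: Kk|KK
K/III-1 aff II-1×II-2: Kk
⇒ K over [I-1,I-2,II-1,II-2,II-3,II-4,III-1]: 27 consistent
T/I-1 aff ·: Tt
T/I-2 aff ·: Tt
T/II-1 un I-1×I-2: tt
T/II-2 un ·: tt
T/II-3 aff I-1×I-2: Tt|TT
T/II-4 aff I-1×I-2: Tt|TT
T/III-1 un II-1×II-2: tt
⇒ T over [I-1,I-2,II-1,II-2,II-3,II-4,III-1]: 4 consistent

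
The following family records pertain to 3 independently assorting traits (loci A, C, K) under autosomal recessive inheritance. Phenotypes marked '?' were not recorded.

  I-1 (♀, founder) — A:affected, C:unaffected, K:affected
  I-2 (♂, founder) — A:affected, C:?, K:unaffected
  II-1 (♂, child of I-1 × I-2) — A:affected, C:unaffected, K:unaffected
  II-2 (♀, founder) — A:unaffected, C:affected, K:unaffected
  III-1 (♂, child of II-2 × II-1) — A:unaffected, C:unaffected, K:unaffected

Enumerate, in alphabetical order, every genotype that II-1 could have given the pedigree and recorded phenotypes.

A/I-1 aff ·: aa
A/I-2 aff ·: aa
A/II-1 aff I-1×I-2: aa
A/II-2 un ·: AA|Aa
A/III-1 un II-2×II-1: Aa
⇒ A over [I-1,I-2,II-1,II-2,III-1]: 2 consistent
C/I-1 un ·: CC|Cc
C/I-2 ? ·: CC|Cc|cc
C/II-1 un I-1×I-2: CC|Cc
C/II-2 aff ·: cc
C/III-1 un II-2×II-1: Cc
⇒ C over [I-1,I-2,II-1,II-2,III-1]: 9 consistent
K/I-1 aff ·: kk
K/I-2 un ·: KK|Kk
K/II-1 un I-1×I-2: Kk
K/II-2 un ·: KK|Kk
K/III-1 un II-2×II-1: KK|Kk
⇒ K over [I-1,I-2,II-1,II-2,III-1]: 8 consistent

II-1 ∈ {aa CC Kk, aa Cc Kk}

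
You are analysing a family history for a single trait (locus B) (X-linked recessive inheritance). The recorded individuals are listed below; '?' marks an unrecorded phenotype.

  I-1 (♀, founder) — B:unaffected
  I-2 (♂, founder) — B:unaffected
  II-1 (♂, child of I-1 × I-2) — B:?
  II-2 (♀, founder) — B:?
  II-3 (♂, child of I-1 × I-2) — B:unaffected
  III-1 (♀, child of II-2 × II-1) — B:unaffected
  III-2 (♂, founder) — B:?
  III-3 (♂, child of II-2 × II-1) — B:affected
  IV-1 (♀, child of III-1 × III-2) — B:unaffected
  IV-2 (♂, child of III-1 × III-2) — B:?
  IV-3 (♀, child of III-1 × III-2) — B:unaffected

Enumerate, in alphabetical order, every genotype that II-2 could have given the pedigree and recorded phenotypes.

II-2 ∈ {X^BX^b, X^bX^b}

B/I-1 un ·: X^BX^B|X^BX^b
B/I-2 un ·: X^BY
B/II-1 ? I-1×I-2: X^BY|X^bY
B/II-2 ? ·: X^BX^b|X^bX^b
B/II-3 un I-1×I-2: X^BY
B/III-1 un II-2×II-1: X^BX^B|X^BX^b
B/III-2 ? ·: X^BY|X^bY
B/III-3 aff II-2×II-1: X^bY
B/IV-1 un III-1×III-2: X^BX^B|X^BX^b
B/IV-2 ? III-1×III-2: X^BY|X^bY
B/IV-3 un III-1×III-2: X^BX^B|X^BX^b
⇒ B over [I-1,I-2,II-1,II-2,II-3,III-1,III-2,III-3,IV-1,IV-2,IV-3]: 54 consistent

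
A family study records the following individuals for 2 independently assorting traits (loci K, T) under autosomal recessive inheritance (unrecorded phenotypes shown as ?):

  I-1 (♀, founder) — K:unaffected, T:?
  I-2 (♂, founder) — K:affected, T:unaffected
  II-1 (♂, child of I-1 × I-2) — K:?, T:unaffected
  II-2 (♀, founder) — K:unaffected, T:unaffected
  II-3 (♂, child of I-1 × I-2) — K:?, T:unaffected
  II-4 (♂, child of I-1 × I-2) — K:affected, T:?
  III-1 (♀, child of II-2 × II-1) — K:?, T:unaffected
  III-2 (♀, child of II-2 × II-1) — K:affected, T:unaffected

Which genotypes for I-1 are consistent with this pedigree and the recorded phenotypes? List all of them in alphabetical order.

I-1 ∈ {Kk TT, Kk Tt, Kk tt}

K/I-1 un ·: Kk
K/I-2 aff ·: kk
K/II-1 ? I-1×I-2: Kk|kk
K/II-2 un ·: Kk
K/II-3 ? I-1×I-2: Kk|kk
K/II-4 aff I-1×I-2: kk
K/III-1 ? II-2×II-1: KK|Kk|kk
K/III-2 aff II-2×II-1: kk
⇒ K over [I-1,I-2,II-1,II-2,II-3,II-4,III-1,III-2]: 10 consistent
T/I-1 ? ·: TT|Tt|tt
T/I-2 un ·: TT|Tt
T/II-1 un I-1×I-2: TT|Tt
T/II-2 un ·: TT|Tt
T/II-3 un I-1×I-2: TT|Tt
T/II-4 ? I-1×I-2: TT|Tt|tt
T/III-1 un II-2×II-1: TT|Tt
T/III-2 un II-2×II-1: TT|Tt
⇒ T over [I-1,I-2,II-1,II-2,II-3,II-4,III-1,III-2]: 211 consistent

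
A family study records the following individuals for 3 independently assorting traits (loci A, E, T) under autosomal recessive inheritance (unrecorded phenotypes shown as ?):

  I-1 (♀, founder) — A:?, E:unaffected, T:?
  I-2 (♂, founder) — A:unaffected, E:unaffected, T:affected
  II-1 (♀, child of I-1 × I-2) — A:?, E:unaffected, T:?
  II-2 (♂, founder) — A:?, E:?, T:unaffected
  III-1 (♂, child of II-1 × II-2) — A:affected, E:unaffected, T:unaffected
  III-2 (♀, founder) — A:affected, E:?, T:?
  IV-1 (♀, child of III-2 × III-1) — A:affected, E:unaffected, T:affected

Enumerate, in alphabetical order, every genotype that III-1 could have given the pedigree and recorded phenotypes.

III-1 ∈ {aa EE Tt, aa Ee Tt}

A/I-1 ? ·: AA|Aa|aa
A/I-2 un ·: AA|Aa
A/II-1 ? I-1×I-2: Aa|aa
A/II-2 ? ·: Aa|aa
A/III-1 aff II-1×II-2: aa
A/III-2 aff ·: aa
A/IV-1 aff III-2×III-1: aa
⇒ A over [I-1,I-2,II-1,II-2,III-1,III-2,IV-1]: 14 consistent
E/I-1 un ·: EE|Ee
E/I-2 un ·: EE|Ee
E/II-1 un I-1×I-2: EE|Ee
E/II-2 ? ·: EE|Ee|ee
E/III-1 un II-1×II-2: EE|Ee
E/III-2 ? ·: EE|Ee|ee
E/IV-1 un III-2×III-1: EE|Ee
⇒ E over [I-1,I-2,II-1,II-2,III-1,III-2,IV-1]: 141 consistent
T/I-1 ? ·: TT|Tt|tt
T/I-2 aff ·: tt
T/II-1 ? I-1×I-2: Tt|tt
T/II-2 un ·: TT|Tt
T/III-1 un II-1×II-2: Tt
T/III-2 ? ·: Tt|tt
T/IV-1 aff III-2×III-1: tt
⇒ T over [I-1,I-2,II-1,II-2,III-1,III-2,IV-1]: 16 consistent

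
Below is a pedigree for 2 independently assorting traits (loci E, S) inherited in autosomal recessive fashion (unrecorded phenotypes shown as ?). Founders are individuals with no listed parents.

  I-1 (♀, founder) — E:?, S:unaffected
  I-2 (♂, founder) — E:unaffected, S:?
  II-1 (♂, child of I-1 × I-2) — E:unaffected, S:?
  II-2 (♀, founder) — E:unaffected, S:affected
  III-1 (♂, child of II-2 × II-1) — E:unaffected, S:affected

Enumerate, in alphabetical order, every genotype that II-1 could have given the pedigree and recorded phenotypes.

E/I-1 ? ·: EE|Ee|ee
E/I-2 un ·: EE|Ee
E/II-1 un I-1×I-2: EE|Ee
E/II-2 un ·: EE|Ee
E/III-1 un II-2×II-1: EE|Ee
⇒ E over [I-1,I-2,II-1,II-2,III-1]: 32 consistent
S/I-1 un ·: SS|Ss
S/I-2 ? ·: SS|Ss|ss
S/II-1 ? I-1×I-2: Ss|ss
S/II-2 aff ·: ss
S/III-1 aff II-2×II-1: ss
⇒ S over [I-1,I-2,II-1,II-2,III-1]: 7 consistent

II-1 ∈ {EE Ss, EE ss, Ee Ss, Ee ss}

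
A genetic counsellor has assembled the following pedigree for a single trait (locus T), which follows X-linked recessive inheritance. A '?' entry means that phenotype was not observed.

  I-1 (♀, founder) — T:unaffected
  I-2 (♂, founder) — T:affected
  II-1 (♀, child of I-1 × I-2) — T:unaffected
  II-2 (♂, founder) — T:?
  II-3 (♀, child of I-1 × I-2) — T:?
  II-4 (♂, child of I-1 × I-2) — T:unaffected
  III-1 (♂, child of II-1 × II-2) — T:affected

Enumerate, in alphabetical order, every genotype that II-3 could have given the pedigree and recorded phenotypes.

T/I-1 un ·: X^TX^T|X^TX^t
T/I-2 aff ·: X^tY
T/II-1 un I-1×I-2: X^TX^t
T/II-2 ? ·: X^TY|X^tY
T/II-3 ? I-1×I-2: X^TX^t|X^tX^t
T/II-4 un I-1×I-2: X^TY
T/III-1 aff II-1×II-2: X^tY
⇒ T over [I-1,I-2,II-1,II-2,II-3,II-4,III-1]: 6 consistent

II-3 ∈ {X^TX^t, X^tX^t}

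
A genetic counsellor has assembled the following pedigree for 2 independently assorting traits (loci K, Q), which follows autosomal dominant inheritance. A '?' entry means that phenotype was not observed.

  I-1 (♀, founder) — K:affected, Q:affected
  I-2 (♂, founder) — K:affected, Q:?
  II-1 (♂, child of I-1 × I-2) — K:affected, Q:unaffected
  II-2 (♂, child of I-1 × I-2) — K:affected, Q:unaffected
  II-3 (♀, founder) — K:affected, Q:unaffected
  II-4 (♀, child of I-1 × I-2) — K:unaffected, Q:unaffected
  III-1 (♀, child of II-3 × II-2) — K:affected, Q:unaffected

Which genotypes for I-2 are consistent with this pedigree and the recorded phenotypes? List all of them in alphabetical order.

K/I-1 aff ·: Kk
K/I-2 aff ·: Kk
K/II-1 aff I-1×I-2: Kk|KK
K/II-2 aff I-1×I-2: Kk|KK
K/II-3 aff ·: Kk|KK
K/II-4 un I-1×I-2: kk
K/III-1 aff II-3×II-2: Kk|KK
⇒ K over [I-1,I-2,II-1,II-2,II-3,II-4,III-1]: 14 consistent
Q/I-1 aff ·: Qq
Q/I-2 ? ·: qq|Qq
Q/II-1 un I-1×I-2: qq
Q/II-2 un I-1×I-2: qq
Q/II-3 un ·: qq
Q/II-4 un I-1×I-2: qq
Q/III-1 un II-3×II-2: qq
⇒ Q over [I-1,I-2,II-1,II-2,II-3,II-4,III-1]: 2 consistent

I-2 ∈ {Kk Qq, Kk qq}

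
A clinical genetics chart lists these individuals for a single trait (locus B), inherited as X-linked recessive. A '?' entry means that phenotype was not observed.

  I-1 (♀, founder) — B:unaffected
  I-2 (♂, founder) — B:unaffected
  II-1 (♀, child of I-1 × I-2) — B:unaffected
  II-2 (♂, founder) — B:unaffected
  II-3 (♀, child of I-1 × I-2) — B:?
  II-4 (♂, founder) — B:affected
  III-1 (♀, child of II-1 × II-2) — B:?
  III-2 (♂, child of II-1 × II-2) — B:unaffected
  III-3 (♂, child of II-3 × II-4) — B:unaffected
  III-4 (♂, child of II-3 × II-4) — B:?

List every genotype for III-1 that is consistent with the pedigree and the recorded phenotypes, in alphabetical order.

B/I-1 un ·: X^BX^B|X^BX^b
B/I-2 un ·: X^BY
B/II-1 un I-1×I-2: X^BX^B|X^BX^b
B/II-2 un ·: X^BY
B/II-3 ? I-1×I-2: X^BX^B|X^BX^b
B/II-4 aff ·: X^bY
B/III-1 ? II-1×II-2: X^BX^B|X^BX^b
B/III-2 un II-1×II-2: X^BY
B/III-3 un II-3×II-4: X^BY
B/III-4 ? II-3×II-4: X^BY|X^bY
⇒ B over [I-1,I-2,II-1,II-2,II-3,II-4,III-1,III-2,III-3,III-4]: 10 consistent

III-1 ∈ {X^BX^B, X^BX^b}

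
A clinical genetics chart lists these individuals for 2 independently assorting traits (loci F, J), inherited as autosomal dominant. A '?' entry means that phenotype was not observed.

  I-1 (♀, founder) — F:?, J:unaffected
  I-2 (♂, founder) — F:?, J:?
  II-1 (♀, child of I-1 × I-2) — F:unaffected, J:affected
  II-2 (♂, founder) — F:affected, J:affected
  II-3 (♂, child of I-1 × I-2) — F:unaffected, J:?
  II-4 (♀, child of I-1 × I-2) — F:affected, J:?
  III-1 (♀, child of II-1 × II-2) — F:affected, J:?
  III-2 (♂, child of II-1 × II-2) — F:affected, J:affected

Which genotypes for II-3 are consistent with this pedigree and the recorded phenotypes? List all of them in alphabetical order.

F/I-1 ? ·: ff|Ff
F/I-2 ? ·: ff|Ff
F/II-1 un I-1×I-2: ff
F/II-2 aff ·: Ff|FF
F/II-3 un I-1×I-2: ff
F/II-4 aff I-1×I-2: Ff|FF
F/III-1 aff II-1×II-2: Ff
F/III-2 aff II-1×II-2: Ff
⇒ F over [I-1,I-2,II-1,II-2,II-3,II-4,III-1,III-2]: 8 consistent
J/I-1 un ·: jj
J/I-2 ? ·: Jj|JJ
J/II-1 aff I-1×I-2: Jj
J/II-2 aff ·: Jj|JJ
J/II-3 ? I-1×I-2: jj|Jj
J/II-4 ? I-1×I-2: jj|Jj
J/III-1 ? II-1×II-2: jj|Jj|JJ
J/III-2 aff II-1×II-2: Jj|JJ
⇒ J over [I-1,I-2,II-1,II-2,II-3,II-4,III-1,III-2]: 50 consistent

II-3 ∈ {ff Jj, ff jj}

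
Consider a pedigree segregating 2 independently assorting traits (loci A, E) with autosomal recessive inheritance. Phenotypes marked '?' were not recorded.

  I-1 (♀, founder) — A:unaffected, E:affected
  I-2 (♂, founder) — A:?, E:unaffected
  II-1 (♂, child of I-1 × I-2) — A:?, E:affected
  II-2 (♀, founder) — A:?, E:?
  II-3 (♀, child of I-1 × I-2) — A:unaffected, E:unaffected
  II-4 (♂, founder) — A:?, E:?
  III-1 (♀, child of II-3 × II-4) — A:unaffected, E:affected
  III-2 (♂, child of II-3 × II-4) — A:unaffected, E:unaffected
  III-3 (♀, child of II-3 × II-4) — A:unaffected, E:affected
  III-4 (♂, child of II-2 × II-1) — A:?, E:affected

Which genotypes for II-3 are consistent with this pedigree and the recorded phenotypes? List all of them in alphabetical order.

II-3 ∈ {AA Ee, Aa Ee}

A/I-1 un ·: AA|Aa
A/I-2 ? ·: AA|Aa|aa
A/II-1 ? I-1×I-2: AA|Aa|aa
A/II-2 ? ·: AA|Aa|aa
A/II-3 un I-1×I-2: AA|Aa
A/II-4 ? ·: AA|Aa|aa
A/III-1 un II-3×II-4: AA|Aa
A/III-2 un II-3×II-4: AA|Aa
A/III-3 un II-3×II-4: AA|Aa
A/III-4 ? II-2×II-1: AA|Aa|aa
⇒ A over [I-1,I-2,II-1,II-2,II-3,II-4,III-1,III-2,III-3,III-4]: 1345 consistent
E/I-1 aff ·: ee
E/I-2 un ·: Ee
E/II-1 aff I-1×I-2: ee
E/II-2 ? ·: Ee|ee
E/II-3 un I-1×I-2: Ee
E/II-4 ? ·: Ee|ee
E/III-1 aff II-3×II-4: ee
E/III-2 un II-3×II-4: EE|Ee
E/III-3 aff II-3×II-4: ee
E/III-4 aff II-2×II-1: ee
⇒ E over [I-1,I-2,II-1,II-2,II-3,II-4,III-1,III-2,III-3,III-4]: 6 consistent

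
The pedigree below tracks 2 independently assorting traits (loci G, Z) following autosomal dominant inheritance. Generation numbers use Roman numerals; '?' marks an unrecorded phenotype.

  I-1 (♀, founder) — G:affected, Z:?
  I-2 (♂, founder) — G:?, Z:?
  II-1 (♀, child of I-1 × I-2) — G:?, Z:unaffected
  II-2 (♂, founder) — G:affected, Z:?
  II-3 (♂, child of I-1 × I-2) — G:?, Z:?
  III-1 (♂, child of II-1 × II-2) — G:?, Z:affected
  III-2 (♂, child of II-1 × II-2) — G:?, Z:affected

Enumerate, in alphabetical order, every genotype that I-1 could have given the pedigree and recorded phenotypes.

I-1 ∈ {GG Zz, GG zz, Gg Zz, Gg zz}

G/I-1 aff ·: Gg|GG
G/I-2 ? ·: gg|Gg|GG
G/II-1 ? I-1×I-2: gg|Gg|GG
G/II-2 aff ·: Gg|GG
G/II-3 ? I-1×I-2: gg|Gg|GG
G/III-1 ? II-1×II-2: gg|Gg|GG
G/III-2 ? II-1×II-2: gg|Gg|GG
⇒ G over [I-1,I-2,II-1,II-2,II-3,III-1,III-2]: 195 consistent
Z/I-1 ? ·: zz|Zz
Z/I-2 ? ·: zz|Zz
Z/II-1 un I-1×I-2: zz
Z/II-2 ? ·: Zz|ZZ
Z/II-3 ? I-1×I-2: zz|Zz|ZZ
Z/III-1 aff II-1×II-2: Zz
Z/III-2 aff II-1×II-2: Zz
⇒ Z over [I-1,I-2,II-1,II-2,II-3,III-1,III-2]: 16 consistent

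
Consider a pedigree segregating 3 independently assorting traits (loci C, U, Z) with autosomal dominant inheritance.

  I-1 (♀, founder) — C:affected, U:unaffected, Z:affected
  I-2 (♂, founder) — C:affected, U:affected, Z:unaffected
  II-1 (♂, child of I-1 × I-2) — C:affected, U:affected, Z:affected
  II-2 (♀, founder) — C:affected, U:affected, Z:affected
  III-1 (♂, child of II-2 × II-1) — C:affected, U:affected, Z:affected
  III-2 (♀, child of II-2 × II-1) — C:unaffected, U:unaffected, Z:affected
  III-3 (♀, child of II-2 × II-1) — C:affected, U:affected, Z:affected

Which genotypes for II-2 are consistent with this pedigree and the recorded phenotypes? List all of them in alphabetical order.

C/I-1 aff ·: Cc|CC
C/I-2 aff ·: Cc|CC
C/II-1 aff I-1×I-2: Cc
C/II-2 aff ·: Cc
C/III-1 aff II-2×II-1: Cc|CC
C/III-2 un II-2×II-1: cc
C/III-3 aff II-2×II-1: Cc|CC
⇒ C over [I-1,I-2,II-1,II-2,III-1,III-2,III-3]: 12 consistent
U/I-1 un ·: uu
U/I-2 aff ·: Uu|UU
U/II-1 aff I-1×I-2: Uu
U/II-2 aff ·: Uu
U/III-1 aff II-2×II-1: Uu|UU
U/III-2 un II-2×II-1: uu
U/III-3 aff II-2×II-1: Uu|UU
⇒ U over [I-1,I-2,II-1,II-2,III-1,III-2,III-3]: 8 consistent
Z/I-1 aff ·: Zz|ZZ
Z/I-2 un ·: zz
Z/II-1 aff I-1×I-2: Zz
Z/II-2 aff ·: Zz|ZZ
Z/III-1 aff II-2×II-1: Zz|ZZ
Z/III-2 aff II-2×II-1: Zz|ZZ
Z/III-3 aff II-2×II-1: Zz|ZZ
⇒ Z over [I-1,I-2,II-1,II-2,III-1,III-2,III-3]: 32 consistent

II-2 ∈ {Cc Uu ZZ, Cc Uu Zz}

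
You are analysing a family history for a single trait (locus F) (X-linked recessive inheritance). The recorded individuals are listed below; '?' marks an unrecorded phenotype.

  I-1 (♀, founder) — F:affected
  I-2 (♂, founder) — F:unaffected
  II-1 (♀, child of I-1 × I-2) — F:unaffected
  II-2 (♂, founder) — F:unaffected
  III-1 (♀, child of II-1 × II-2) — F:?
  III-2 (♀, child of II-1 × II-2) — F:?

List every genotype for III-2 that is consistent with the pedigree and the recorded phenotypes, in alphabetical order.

III-2 ∈ {X^FX^F, X^FX^f}

F/I-1 aff ·: X^fX^f
F/I-2 un ·: X^FY
F/II-1 un I-1×I-2: X^FX^f
F/II-2 un ·: X^FY
F/III-1 ? II-1×II-2: X^FX^F|X^FX^f
F/III-2 ? II-1×II-2: X^FX^F|X^FX^f
⇒ F over [I-1,I-2,II-1,II-2,III-1,III-2]: 4 consistent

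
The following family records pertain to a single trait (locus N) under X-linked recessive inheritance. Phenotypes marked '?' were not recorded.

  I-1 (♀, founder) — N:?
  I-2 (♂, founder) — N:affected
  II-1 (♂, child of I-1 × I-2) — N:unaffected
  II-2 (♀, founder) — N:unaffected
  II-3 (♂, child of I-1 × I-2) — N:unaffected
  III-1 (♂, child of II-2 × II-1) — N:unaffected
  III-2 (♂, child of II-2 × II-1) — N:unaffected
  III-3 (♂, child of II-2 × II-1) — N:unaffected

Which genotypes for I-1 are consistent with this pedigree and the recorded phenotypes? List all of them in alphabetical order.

N/I-1 ? ·: X^NX^N|X^NX^n
N/I-2 aff ·: X^nY
N/II-1 un I-1×I-2: X^NY
N/II-2 un ·: X^NX^N|X^NX^n
N/II-3 un I-1×I-2: X^NY
N/III-1 un II-2×II-1: X^NY
N/III-2 un II-2×II-1: X^NY
N/III-3 un II-2×II-1: X^NY
⇒ N over [I-1,I-2,II-1,II-2,II-3,III-1,III-2,III-3]: 4 consistent

I-1 ∈ {X^NX^N, X^NX^n}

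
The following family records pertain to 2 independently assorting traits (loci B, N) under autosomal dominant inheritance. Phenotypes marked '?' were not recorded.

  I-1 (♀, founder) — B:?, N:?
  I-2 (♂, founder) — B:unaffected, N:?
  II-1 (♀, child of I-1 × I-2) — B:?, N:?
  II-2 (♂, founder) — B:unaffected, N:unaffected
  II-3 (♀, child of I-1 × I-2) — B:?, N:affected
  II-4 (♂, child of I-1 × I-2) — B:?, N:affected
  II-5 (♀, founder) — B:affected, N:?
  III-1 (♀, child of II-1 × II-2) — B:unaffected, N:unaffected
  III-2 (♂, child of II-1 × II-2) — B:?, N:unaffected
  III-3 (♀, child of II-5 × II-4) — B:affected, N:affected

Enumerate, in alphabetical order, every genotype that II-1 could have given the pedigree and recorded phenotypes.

B/I-1 ? ·: bb|Bb|BB
B/I-2 un ·: bb
B/II-1 ? I-1×I-2: bb|Bb
B/II-2 un ·: bb
B/II-3 ? I-1×I-2: bb|Bb
B/II-4 ? I-1×I-2: bb|Bb
B/II-5 aff ·: Bb|BB
B/III-1 un II-1×II-2: bb
B/III-2 ? II-1×II-2: bb|Bb
B/III-3 aff II-5×II-4: Bb|BB
⇒ B over [I-1,I-2,II-1,II-2,II-3,II-4,II-5,III-1,III-2,III-3]: 46 consistent
N/I-1 ? ·: nn|Nn|NN
N/I-2 ? ·: nn|Nn|NN
N/II-1 ? I-1×I-2: nn|Nn
N/II-2 un ·: nn
N/II-3 aff I-1×I-2: Nn|NN
N/II-4 aff I-1×I-2: Nn|NN
N/II-5 ? ·: nn|Nn|NN
N/III-1 un II-1×II-2: nn
N/III-2 un II-1×II-2: nn
N/III-3 aff II-5×II-4: Nn|NN
⇒ N over [I-1,I-2,II-1,II-2,II-3,II-4,II-5,III-1,III-2,III-3]: 102 consistent

II-1 ∈ {Bb Nn, Bb nn, bb Nn, bb nn}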